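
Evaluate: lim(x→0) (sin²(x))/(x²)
This is a 0/0 indeterminate form.

Apply L'Hôpital's rule: differentiate numerator and denominator separately.
  f(x) = sin(x)^2   ⇒   f'(x) = 2·sin(x)·cos(x)
  g(x) = x^2   ⇒   g'(x) = 2·x
  lim(x→0) f'(x)/g'(x) = lim(x→0) (2·sin(x)·cos(x))/(2·x)
  = 1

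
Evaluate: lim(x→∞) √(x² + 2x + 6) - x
This is an ∞-∞ indeterminate form.

Combine fractions or rationalize to convert ∞-∞ to 0/0 form:
  lim(x→∞) √(x² + 2x + 6) - x = 1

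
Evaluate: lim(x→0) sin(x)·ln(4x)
This is a 0·∞ indeterminate form.

Rewrite 0·∞ as a quotient (0/0 or ∞/∞ form), then apply L'Hôpital's rule:
  lim(x→0) sin(x)·ln(4x) = 0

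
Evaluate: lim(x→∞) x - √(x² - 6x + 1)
This is an ∞-∞ indeterminate form.

Combine fractions or rationalize to convert ∞-∞ to 0/0 form:
  lim(x→∞) x - √(x² - 6x + 1) = 3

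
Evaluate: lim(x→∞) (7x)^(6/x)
This is an exponential indeterminate form.

For exponential indeterminate forms, take the natural log:
  Let L = lim(x→∞) (7x)^(6/x)
  Then ln(L) = lim(x→∞) [exponent × ln(base)]
  Evaluate using L'Hôpital or standard limits, then exponentiate.
  L = 1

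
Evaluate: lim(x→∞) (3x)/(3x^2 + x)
This is an ∞/∞ indeterminate form.

Apply L'Hôpital's rule: differentiate numerator and denominator separately.
  f(x) = 3·x   ⇒   f'(x) = 3
  g(x) = 3·x^2 + x   ⇒   g'(x) = 6·x + 1
  lim(x→∞) f'(x)/g'(x) = lim(x→∞) (3)/(6·x + 1)
  = 0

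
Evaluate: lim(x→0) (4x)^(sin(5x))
This is an exponential indeterminate form.

For exponential indeterminate forms, take the natural log:
  Let L = lim(x→0) (4x)^(sin(5x))
  Then ln(L) = lim(x→0) [exponent × ln(base)]
  Evaluate using L'Hôpital or standard limits, then exponentiate.
  L = 1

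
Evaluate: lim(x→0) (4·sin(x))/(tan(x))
This is a 0/0 indeterminate form.

Apply L'Hôpital's rule: differentiate numerator and denominator separately.
  f(x) = 4·sin(x)   ⇒   f'(x) = 4·cos(x)
  g(x) = tan(x)   ⇒   g'(x) = tan(x)^2 + 1
  lim(x→0) f'(x)/g'(x) = lim(x→0) (4·cos(x))/(tan(x)^2 + 1)
  = 4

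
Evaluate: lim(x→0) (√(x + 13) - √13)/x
This is a standard limit.

Factor or rationalize the expression:
  lim(x→0) (√(x + 13) - √13)/x = sqrt(13)/26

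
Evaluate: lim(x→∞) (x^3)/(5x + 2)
This is an ∞/∞ indeterminate form.

Apply L'Hôpital's rule: differentiate numerator and denominator separately.
  f(x) = x^3   ⇒   f'(x) = 3·x^2
  g(x) = 5·x + 2   ⇒   g'(x) = 5
  lim(x→∞) f'(x)/g'(x) = lim(x→∞) (3·x^2)/(5)
  = ∞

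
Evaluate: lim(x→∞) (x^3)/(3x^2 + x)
This is an ∞/∞ indeterminate form.

Apply L'Hôpital's rule: differentiate numerator and denominator separately.
  f(x) = x^3   ⇒   f'(x) = 3·x^2
  g(x) = 3·x^2 + x   ⇒   g'(x) = 6·x + 1
  lim(x→∞) f'(x)/g'(x) = lim(x→∞) (3·x^2)/(6·x + 1)
  = ∞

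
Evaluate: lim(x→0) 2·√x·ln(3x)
This is a 0·∞ indeterminate form.

Rewrite 0·∞ as a quotient (0/0 or ∞/∞ form), then apply L'Hôpital's rule:
  lim(x→0) 2·√x·ln(3x) = 0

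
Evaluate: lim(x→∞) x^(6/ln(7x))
This is an exponential indeterminate form.

For exponential indeterminate forms, take the natural log:
  Let L = lim(x→∞) x^(6/ln(7x))
  Then ln(L) = lim(x→∞) [exponent × ln(base)]
  Evaluate using L'Hôpital or standard limits, then exponentiate.
  L = e^(6)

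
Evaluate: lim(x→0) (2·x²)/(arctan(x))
This is a 0/0 indeterminate form.

Apply L'Hôpital's rule: differentiate numerator and denominator separately.
  f(x) = 2·x^2   ⇒   f'(x) = 4·x
  g(x) = atan(x)   ⇒   g'(x) = 1/(x^2 + 1)
  lim(x→0) f'(x)/g'(x) = lim(x→0) (4·x)/(1/(x^2 + 1))
  = 0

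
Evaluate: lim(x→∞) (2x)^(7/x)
This is an exponential indeterminate form.

For exponential indeterminate forms, take the natural log:
  Let L = lim(x→∞) (2x)^(7/x)
  Then ln(L) = lim(x→∞) [exponent × ln(base)]
  Evaluate using L'Hôpital or standard limits, then exponentiate.
  L = 1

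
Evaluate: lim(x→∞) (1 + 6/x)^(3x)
This is an exponential indeterminate form.

For exponential indeterminate forms, take the natural log:
  Let L = lim(x→∞) (1 + 6/x)^(3x)
  Then ln(L) = lim(x→∞) [exponent × ln(base)]
  Evaluate using L'Hôpital or standard limits, then exponentiate.
  L = e^(18)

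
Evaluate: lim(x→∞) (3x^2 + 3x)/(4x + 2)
This is an ∞/∞ indeterminate form.

Apply L'Hôpital's rule: differentiate numerator and denominator separately.
  f(x) = 3·x^2 + 3·x   ⇒   f'(x) = 6·x + 3
  g(x) = 4·x + 2   ⇒   g'(x) = 4
  lim(x→∞) f'(x)/g'(x) = lim(x→∞) (6·x + 3)/(4)
  = ∞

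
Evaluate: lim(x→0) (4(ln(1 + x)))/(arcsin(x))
This is a 0/0 indeterminate form.

Apply L'Hôpital's rule: differentiate numerator and denominator separately.
  f(x) = 4·ln(x + 1)   ⇒   f'(x) = 4/(x + 1)
  g(x) = asin(x)   ⇒   g'(x) = 1/sqrt(1 - x^2)
  lim(x→0) f'(x)/g'(x) = lim(x→0) (4/(x + 1))/(1/sqrt(1 - x^2))
  = 4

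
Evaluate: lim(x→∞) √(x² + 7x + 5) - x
This is an ∞-∞ indeterminate form.

Combine fractions or rationalize to convert ∞-∞ to 0/0 form:
  lim(x→∞) √(x² + 7x + 5) - x = 7/2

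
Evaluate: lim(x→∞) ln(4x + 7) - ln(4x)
This is an ∞-∞ indeterminate form.

Combine fractions or rationalize to convert ∞-∞ to 0/0 form:
  lim(x→∞) ln(4x + 7) - ln(4x) = 0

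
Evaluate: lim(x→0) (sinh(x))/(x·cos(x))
This is a 0/0 indeterminate form.

Apply L'Hôpital's rule: differentiate numerator and denominator separately.
  f(x) = sinh(x)   ⇒   f'(x) = cosh(x)
  g(x) = x·cos(x)   ⇒   g'(x) = -x·sin(x) + cos(x)
  lim(x→0) f'(x)/g'(x) = lim(x→0) (cosh(x))/(-x·sin(x) + cos(x))
  = 1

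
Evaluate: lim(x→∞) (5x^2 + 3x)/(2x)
This is an ∞/∞ indeterminate form.

Apply L'Hôpital's rule: differentiate numerator and denominator separately.
  f(x) = 5·x^2 + 3·x   ⇒   f'(x) = 10·x + 3
  g(x) = 2·x   ⇒   g'(x) = 2
  lim(x→∞) f'(x)/g'(x) = lim(x→∞) (10·x + 3)/(2)
  = ∞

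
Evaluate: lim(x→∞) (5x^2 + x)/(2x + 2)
This is an ∞/∞ indeterminate form.

Apply L'Hôpital's rule: differentiate numerator and denominator separately.
  f(x) = 5·x^2 + x   ⇒   f'(x) = 10·x + 1
  g(x) = 2·x + 2   ⇒   g'(x) = 2
  lim(x→∞) f'(x)/g'(x) = lim(x→∞) (10·x + 1)/(2)
  = ∞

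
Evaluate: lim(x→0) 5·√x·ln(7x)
This is a 0·∞ indeterminate form.

Rewrite 0·∞ as a quotient (0/0 or ∞/∞ form), then apply L'Hôpital's rule:
  lim(x→0) 5·√x·ln(7x) = 0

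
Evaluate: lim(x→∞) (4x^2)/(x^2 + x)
This is an ∞/∞ indeterminate form.

Apply L'Hôpital's rule: differentiate numerator and denominator separately.
  f(x) = 4·x^2   ⇒   f'(x) = 8·x
  g(x) = x^2 + x   ⇒   g'(x) = 2·x + 1
  lim(x→∞) f'(x)/g'(x) = lim(x→∞) (8·x)/(2·x + 1)
  = 4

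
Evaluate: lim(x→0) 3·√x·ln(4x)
This is a 0·∞ indeterminate form.

Rewrite 0·∞ as a quotient (0/0 or ∞/∞ form), then apply L'Hôpital's rule:
  lim(x→0) 3·√x·ln(4x) = 0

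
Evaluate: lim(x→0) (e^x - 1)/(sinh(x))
This is a 0/0 indeterminate form.

Apply L'Hôpital's rule: differentiate numerator and denominator separately.
  f(x) = e^(x) - 1   ⇒   f'(x) = e^(x)
  g(x) = sinh(x)   ⇒   g'(x) = cosh(x)
  lim(x→0) f'(x)/g'(x) = lim(x→0) (e^(x))/(cosh(x))
  = 1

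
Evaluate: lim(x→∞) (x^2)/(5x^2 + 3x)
This is an ∞/∞ indeterminate form.

Apply L'Hôpital's rule: differentiate numerator and denominator separately.
  f(x) = x^2   ⇒   f'(x) = 2·x
  g(x) = 5·x^2 + 3·x   ⇒   g'(x) = 10·x + 3
  lim(x→∞) f'(x)/g'(x) = lim(x→∞) (2·x)/(10·x + 3)
  = 1/5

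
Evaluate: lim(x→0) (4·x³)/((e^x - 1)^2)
This is a 0/0 indeterminate form.

Apply L'Hôpital's rule: differentiate numerator and denominator separately.
  f(x) = 4·x^3   ⇒   f'(x) = 12·x^2
  g(x) = (e^(x) - 1)^2   ⇒   g'(x) = 2·(e^(x) - 1)·e^(x)
  lim(x→0) f'(x)/g'(x) = lim(x→0) (12·x^2)/(2·(e^(x) - 1)·e^(x))
  = 0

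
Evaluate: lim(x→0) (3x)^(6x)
This is an exponential indeterminate form.

For exponential indeterminate forms, take the natural log:
  Let L = lim(x→0) (3x)^(6x)
  Then ln(L) = lim(x→0) [exponent × ln(base)]
  Evaluate using L'Hôpital or standard limits, then exponentiate.
  L = 1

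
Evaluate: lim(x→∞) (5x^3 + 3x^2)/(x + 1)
This is an ∞/∞ indeterminate form.

Apply L'Hôpital's rule: differentiate numerator and denominator separately.
  f(x) = 5·x^3 + 3·x^2   ⇒   f'(x) = 15·x^2 + 6·x
  g(x) = x + 1   ⇒   g'(x) = 1
  lim(x→∞) f'(x)/g'(x) = lim(x→∞) (15·x^2 + 6·x)/(1)
  = ∞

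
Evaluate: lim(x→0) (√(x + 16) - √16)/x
This is a standard limit.

Factor or rationalize the expression:
  lim(x→0) (√(x + 16) - √16)/x = 1/8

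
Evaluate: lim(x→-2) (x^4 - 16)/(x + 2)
This is a standard limit.

Factor or rationalize the expression:
  lim(x→-2) (x^4 - 16)/(x + 2) = -32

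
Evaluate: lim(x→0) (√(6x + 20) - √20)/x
This is a standard limit.

Factor or rationalize the expression:
  lim(x→0) (√(6x + 20) - √20)/x = 3·sqrt(5)/10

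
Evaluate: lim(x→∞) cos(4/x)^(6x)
This is an exponential indeterminate form.

For exponential indeterminate forms, take the natural log:
  Let L = lim(x→∞) cos(4/x)^(6x)
  Then ln(L) = lim(x→∞) [exponent × ln(base)]
  Evaluate using L'Hôpital or standard limits, then exponentiate.
  L = 1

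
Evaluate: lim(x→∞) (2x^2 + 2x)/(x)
This is an ∞/∞ indeterminate form.

Apply L'Hôpital's rule: differentiate numerator and denominator separately.
  f(x) = 2·x^2 + 2·x   ⇒   f'(x) = 4·x + 2
  g(x) = x   ⇒   g'(x) = 1
  lim(x→∞) f'(x)/g'(x) = lim(x→∞) (4·x + 2)/(1)
  = ∞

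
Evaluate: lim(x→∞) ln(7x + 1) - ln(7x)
This is an ∞-∞ indeterminate form.

Combine fractions or rationalize to convert ∞-∞ to 0/0 form:
  lim(x→∞) ln(7x + 1) - ln(7x) = 0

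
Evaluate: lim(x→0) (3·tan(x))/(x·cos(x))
This is a 0/0 indeterminate form.

Apply L'Hôpital's rule: differentiate numerator and denominator separately.
  f(x) = 3·tan(x)   ⇒   f'(x) = 3·tan(x)^2 + 3
  g(x) = x·cos(x)   ⇒   g'(x) = -x·sin(x) + cos(x)
  lim(x→0) f'(x)/g'(x) = lim(x→0) (3·tan(x)^2 + 3)/(-x·sin(x) + cos(x))
  = 3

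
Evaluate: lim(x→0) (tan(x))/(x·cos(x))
This is a 0/0 indeterminate form.

Apply L'Hôpital's rule: differentiate numerator and denominator separately.
  f(x) = tan(x)   ⇒   f'(x) = tan(x)^2 + 1
  g(x) = x·cos(x)   ⇒   g'(x) = -x·sin(x) + cos(x)
  lim(x→0) f'(x)/g'(x) = lim(x→0) (tan(x)^2 + 1)/(-x·sin(x) + cos(x))
  = 1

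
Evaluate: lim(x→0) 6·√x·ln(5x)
This is a 0·∞ indeterminate form.

Rewrite 0·∞ as a quotient (0/0 or ∞/∞ form), then apply L'Hôpital's rule:
  lim(x→0) 6·√x·ln(5x) = 0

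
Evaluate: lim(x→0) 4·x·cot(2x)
This is a 0·∞ indeterminate form.

Rewrite 0·∞ as a quotient (0/0 or ∞/∞ form), then apply L'Hôpital's rule:
  lim(x→0) 4·x·cot(2x) = 2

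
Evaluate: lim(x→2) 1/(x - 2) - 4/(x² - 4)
This is an ∞-∞ indeterminate form.

Combine fractions or rationalize to convert ∞-∞ to 0/0 form:
  lim(x→2) 1/(x - 2) - 4/(x² - 4) = 1/4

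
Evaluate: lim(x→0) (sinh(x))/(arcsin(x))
This is a 0/0 indeterminate form.

Apply L'Hôpital's rule: differentiate numerator and denominator separately.
  f(x) = sinh(x)   ⇒   f'(x) = cosh(x)
  g(x) = asin(x)   ⇒   g'(x) = 1/sqrt(1 - x^2)
  lim(x→0) f'(x)/g'(x) = lim(x→0) (cosh(x))/(1/sqrt(1 - x^2))
  = 1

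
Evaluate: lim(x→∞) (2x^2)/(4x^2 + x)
This is an ∞/∞ indeterminate form.

Apply L'Hôpital's rule: differentiate numerator and denominator separately.
  f(x) = 2·x^2   ⇒   f'(x) = 4·x
  g(x) = 4·x^2 + x   ⇒   g'(x) = 8·x + 1
  lim(x→∞) f'(x)/g'(x) = lim(x→∞) (4·x)/(8·x + 1)
  = 1/2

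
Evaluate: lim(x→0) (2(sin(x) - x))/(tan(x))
This is a 0/0 indeterminate form.

Apply L'Hôpital's rule: differentiate numerator and denominator separately.
  f(x) = -2·x + 2·sin(x)   ⇒   f'(x) = 2·cos(x) - 2
  g(x) = tan(x)   ⇒   g'(x) = tan(x)^2 + 1
  lim(x→0) f'(x)/g'(x) = lim(x→0) (2·cos(x) - 2)/(tan(x)^2 + 1)
  = 0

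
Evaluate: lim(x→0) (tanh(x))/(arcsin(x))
This is a 0/0 indeterminate form.

Apply L'Hôpital's rule: differentiate numerator and denominator separately.
  f(x) = tanh(x)   ⇒   f'(x) = 1 - tanh(x)^2
  g(x) = asin(x)   ⇒   g'(x) = 1/sqrt(1 - x^2)
  lim(x→0) f'(x)/g'(x) = lim(x→0) (1 - tanh(x)^2)/(1/sqrt(1 - x^2))
  = 1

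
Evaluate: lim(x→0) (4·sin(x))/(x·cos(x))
This is a 0/0 indeterminate form.

Apply L'Hôpital's rule: differentiate numerator and denominator separately.
  f(x) = 4·sin(x)   ⇒   f'(x) = 4·cos(x)
  g(x) = x·cos(x)   ⇒   g'(x) = -x·sin(x) + cos(x)
  lim(x→0) f'(x)/g'(x) = lim(x→0) (4·cos(x))/(-x·sin(x) + cos(x))
  = 4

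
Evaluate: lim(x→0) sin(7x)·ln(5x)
This is a 0·∞ indeterminate form.

Rewrite 0·∞ as a quotient (0/0 or ∞/∞ form), then apply L'Hôpital's rule:
  lim(x→0) sin(7x)·ln(5x) = 0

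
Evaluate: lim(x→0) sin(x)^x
This is an exponential indeterminate form.

For exponential indeterminate forms, take the natural log:
  Let L = lim(x→0) sin(x)^x
  Then ln(L) = lim(x→0) [exponent × ln(base)]
  Evaluate using L'Hôpital or standard limits, then exponentiate.
  L = 1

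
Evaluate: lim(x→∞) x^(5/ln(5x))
This is an exponential indeterminate form.

For exponential indeterminate forms, take the natural log:
  Let L = lim(x→∞) x^(5/ln(5x))
  Then ln(L) = lim(x→∞) [exponent × ln(base)]
  Evaluate using L'Hôpital or standard limits, then exponentiate.
  L = e^(5)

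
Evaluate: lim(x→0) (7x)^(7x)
This is an exponential indeterminate form.

For exponential indeterminate forms, take the natural log:
  Let L = lim(x→0) (7x)^(7x)
  Then ln(L) = lim(x→0) [exponent × ln(base)]
  Evaluate using L'Hôpital or standard limits, then exponentiate.
  L = 1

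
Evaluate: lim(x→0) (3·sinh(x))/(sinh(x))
This is a 0/0 indeterminate form.

Apply L'Hôpital's rule: differentiate numerator and denominator separately.
  f(x) = 3·sinh(x)   ⇒   f'(x) = 3·cosh(x)
  g(x) = sinh(x)   ⇒   g'(x) = cosh(x)
  lim(x→0) f'(x)/g'(x) = lim(x→0) (3·cosh(x))/(cosh(x))
  = 3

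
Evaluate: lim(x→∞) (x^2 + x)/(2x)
This is an ∞/∞ indeterminate form.

Apply L'Hôpital's rule: differentiate numerator and denominator separately.
  f(x) = x^2 + x   ⇒   f'(x) = 2·x + 1
  g(x) = 2·x   ⇒   g'(x) = 2
  lim(x→∞) f'(x)/g'(x) = lim(x→∞) (2·x + 1)/(2)
  = ∞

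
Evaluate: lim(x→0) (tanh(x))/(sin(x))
This is a 0/0 indeterminate form.

Apply L'Hôpital's rule: differentiate numerator and denominator separately.
  f(x) = tanh(x)   ⇒   f'(x) = 1 - tanh(x)^2
  g(x) = sin(x)   ⇒   g'(x) = cos(x)
  lim(x→0) f'(x)/g'(x) = lim(x→0) (1 - tanh(x)^2)/(cos(x))
  = 1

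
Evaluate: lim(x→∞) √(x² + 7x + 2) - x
This is an ∞-∞ indeterminate form.

Combine fractions or rationalize to convert ∞-∞ to 0/0 form:
  lim(x→∞) √(x² + 7x + 2) - x = 7/2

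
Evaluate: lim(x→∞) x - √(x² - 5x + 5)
This is an ∞-∞ indeterminate form.

Combine fractions or rationalize to convert ∞-∞ to 0/0 form:
  lim(x→∞) x - √(x² - 5x + 5) = 5/2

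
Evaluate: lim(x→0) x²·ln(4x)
This is a 0·∞ indeterminate form.

Rewrite 0·∞ as a quotient (0/0 or ∞/∞ form), then apply L'Hôpital's rule:
  lim(x→0) x²·ln(4x) = 0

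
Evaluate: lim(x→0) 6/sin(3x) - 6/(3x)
This is an ∞-∞ indeterminate form.

Combine fractions or rationalize to convert ∞-∞ to 0/0 form:
  lim(x→0) 6/sin(3x) - 6/(3x) = 0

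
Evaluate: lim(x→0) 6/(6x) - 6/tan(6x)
This is an ∞-∞ indeterminate form.

Combine fractions or rationalize to convert ∞-∞ to 0/0 form:
  lim(x→0) 6/(6x) - 6/tan(6x) = 0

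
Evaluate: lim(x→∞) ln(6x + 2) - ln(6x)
This is an ∞-∞ indeterminate form.

Combine fractions or rationalize to convert ∞-∞ to 0/0 form:
  lim(x→∞) ln(6x + 2) - ln(6x) = 0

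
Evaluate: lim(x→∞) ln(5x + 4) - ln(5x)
This is an ∞-∞ indeterminate form.

Combine fractions or rationalize to convert ∞-∞ to 0/0 form:
  lim(x→∞) ln(5x + 4) - ln(5x) = 0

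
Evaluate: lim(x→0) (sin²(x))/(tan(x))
This is a 0/0 indeterminate form.

Apply L'Hôpital's rule: differentiate numerator and denominator separately.
  f(x) = sin(x)^2   ⇒   f'(x) = 2·sin(x)·cos(x)
  g(x) = tan(x)   ⇒   g'(x) = tan(x)^2 + 1
  lim(x→0) f'(x)/g'(x) = lim(x→0) (2·sin(x)·cos(x))/(tan(x)^2 + 1)
  = 0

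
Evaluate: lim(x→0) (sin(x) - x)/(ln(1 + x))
This is a 0/0 indeterminate form.

Apply L'Hôpital's rule: differentiate numerator and denominator separately.
  f(x) = -x + sin(x)   ⇒   f'(x) = cos(x) - 1
  g(x) = ln(x + 1)   ⇒   g'(x) = 1/(x + 1)
  lim(x→0) f'(x)/g'(x) = lim(x→0) (cos(x) - 1)/(1/(x + 1))
  = 0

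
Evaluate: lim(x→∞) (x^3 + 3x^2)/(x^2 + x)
This is an ∞/∞ indeterminate form.

Apply L'Hôpital's rule: differentiate numerator and denominator separately.
  f(x) = x^3 + 3·x^2   ⇒   f'(x) = 3·x^2 + 6·x
  g(x) = x^2 + x   ⇒   g'(x) = 2·x + 1
  lim(x→∞) f'(x)/g'(x) = lim(x→∞) (3·x^2 + 6·x)/(2·x + 1)
  = ∞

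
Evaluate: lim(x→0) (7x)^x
This is an exponential indeterminate form.

For exponential indeterminate forms, take the natural log:
  Let L = lim(x→0) (7x)^x
  Then ln(L) = lim(x→0) [exponent × ln(base)]
  Evaluate using L'Hôpital or standard limits, then exponentiate.
  L = 1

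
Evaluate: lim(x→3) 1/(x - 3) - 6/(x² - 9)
This is an ∞-∞ indeterminate form.

Combine fractions or rationalize to convert ∞-∞ to 0/0 form:
  lim(x→3) 1/(x - 3) - 6/(x² - 9) = 1/6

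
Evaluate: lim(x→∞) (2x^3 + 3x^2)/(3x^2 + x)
This is an ∞/∞ indeterminate form.

Apply L'Hôpital's rule: differentiate numerator and denominator separately.
  f(x) = 2·x^3 + 3·x^2   ⇒   f'(x) = 6·x^2 + 6·x
  g(x) = 3·x^2 + x   ⇒   g'(x) = 6·x + 1
  lim(x→∞) f'(x)/g'(x) = lim(x→∞) (6·x^2 + 6·x)/(6·x + 1)
  = ∞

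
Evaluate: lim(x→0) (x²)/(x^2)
This is a 0/0 indeterminate form.

Apply L'Hôpital's rule: differentiate numerator and denominator separately.
  f(x) = x^2   ⇒   f'(x) = 2·x
  g(x) = x^2   ⇒   g'(x) = 2·x
  lim(x→0) f'(x)/g'(x) = lim(x→0) (2·x)/(2·x)
  = 1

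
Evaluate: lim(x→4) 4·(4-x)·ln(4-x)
This is a 0·∞ indeterminate form.

Rewrite 0·∞ as a quotient (0/0 or ∞/∞ form), then apply L'Hôpital's rule:
  lim(x→4) 4·(4-x)·ln(4-x) = 0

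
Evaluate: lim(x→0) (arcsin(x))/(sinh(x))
This is a 0/0 indeterminate form.

Apply L'Hôpital's rule: differentiate numerator and denominator separately.
  f(x) = asin(x)   ⇒   f'(x) = 1/sqrt(1 - x^2)
  g(x) = sinh(x)   ⇒   g'(x) = cosh(x)
  lim(x→0) f'(x)/g'(x) = lim(x→0) (1/sqrt(1 - x^2))/(cosh(x))
  = 1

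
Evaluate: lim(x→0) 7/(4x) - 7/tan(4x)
This is an ∞-∞ indeterminate form.

Combine fractions or rationalize to convert ∞-∞ to 0/0 form:
  lim(x→0) 7/(4x) - 7/tan(4x) = 0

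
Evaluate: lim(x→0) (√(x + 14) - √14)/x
This is a standard limit.

Factor or rationalize the expression:
  lim(x→0) (√(x + 14) - √14)/x = sqrt(14)/28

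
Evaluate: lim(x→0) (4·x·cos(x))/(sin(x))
This is a 0/0 indeterminate form.

Apply L'Hôpital's rule: differentiate numerator and denominator separately.
  f(x) = 4·x·cos(x)   ⇒   f'(x) = -4·x·sin(x) + 4·cos(x)
  g(x) = sin(x)   ⇒   g'(x) = cos(x)
  lim(x→0) f'(x)/g'(x) = lim(x→0) (-4·x·sin(x) + 4·cos(x))/(cos(x))
  = 4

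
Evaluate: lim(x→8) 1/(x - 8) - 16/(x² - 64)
This is an ∞-∞ indeterminate form.

Combine fractions or rationalize to convert ∞-∞ to 0/0 form:
  lim(x→8) 1/(x - 8) - 16/(x² - 64) = 1/16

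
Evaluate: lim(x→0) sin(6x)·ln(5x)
This is a 0·∞ indeterminate form.

Rewrite 0·∞ as a quotient (0/0 or ∞/∞ form), then apply L'Hôpital's rule:
  lim(x→0) sin(6x)·ln(5x) = 0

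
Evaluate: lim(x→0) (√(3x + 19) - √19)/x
This is a standard limit.

Factor or rationalize the expression:
  lim(x→0) (√(3x + 19) - √19)/x = 3·sqrt(19)/38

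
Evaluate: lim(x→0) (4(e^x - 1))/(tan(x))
This is a 0/0 indeterminate form.

Apply L'Hôpital's rule: differentiate numerator and denominator separately.
  f(x) = 4·e^(x) - 4   ⇒   f'(x) = 4·e^(x)
  g(x) = tan(x)   ⇒   g'(x) = tan(x)^2 + 1
  lim(x→0) f'(x)/g'(x) = lim(x→0) (4·e^(x))/(tan(x)^2 + 1)
  = 4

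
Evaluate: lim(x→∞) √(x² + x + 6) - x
This is an ∞-∞ indeterminate form.

Combine fractions or rationalize to convert ∞-∞ to 0/0 form:
  lim(x→∞) √(x² + x + 6) - x = 1/2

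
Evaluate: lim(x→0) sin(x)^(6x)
This is an exponential indeterminate form.

For exponential indeterminate forms, take the natural log:
  Let L = lim(x→0) sin(x)^(6x)
  Then ln(L) = lim(x→0) [exponent × ln(base)]
  Evaluate using L'Hôpital or standard limits, then exponentiate.
  L = 1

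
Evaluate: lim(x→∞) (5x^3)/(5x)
This is an ∞/∞ indeterminate form.

Apply L'Hôpital's rule: differentiate numerator and denominator separately.
  f(x) = 5·x^3   ⇒   f'(x) = 15·x^2
  g(x) = 5·x   ⇒   g'(x) = 5
  lim(x→∞) f'(x)/g'(x) = lim(x→∞) (15·x^2)/(5)
  = ∞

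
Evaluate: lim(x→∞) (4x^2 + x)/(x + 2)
This is an ∞/∞ indeterminate form.

Apply L'Hôpital's rule: differentiate numerator and denominator separately.
  f(x) = 4·x^2 + x   ⇒   f'(x) = 8·x + 1
  g(x) = x + 2   ⇒   g'(x) = 1
  lim(x→∞) f'(x)/g'(x) = lim(x→∞) (8·x + 1)/(1)
  = ∞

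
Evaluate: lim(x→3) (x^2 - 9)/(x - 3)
This is a standard limit.

Factor or rationalize the expression:
  lim(x→3) (x^2 - 9)/(x - 3) = 6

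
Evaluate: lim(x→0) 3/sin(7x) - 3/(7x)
This is an ∞-∞ indeterminate form.

Combine fractions or rationalize to convert ∞-∞ to 0/0 form:
  lim(x→0) 3/sin(7x) - 3/(7x) = 0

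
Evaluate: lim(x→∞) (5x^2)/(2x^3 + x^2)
This is an ∞/∞ indeterminate form.

Apply L'Hôpital's rule: differentiate numerator and denominator separately.
  f(x) = 5·x^2   ⇒   f'(x) = 10·x
  g(x) = 2·x^3 + x^2   ⇒   g'(x) = 6·x^2 + 2·x
  lim(x→∞) f'(x)/g'(x) = lim(x→∞) (10·x)/(6·x^2 + 2·x)
  = 0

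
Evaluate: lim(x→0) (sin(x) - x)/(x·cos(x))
This is a 0/0 indeterminate form.

Apply L'Hôpital's rule: differentiate numerator and denominator separately.
  f(x) = -x + sin(x)   ⇒   f'(x) = cos(x) - 1
  g(x) = x·cos(x)   ⇒   g'(x) = -x·sin(x) + cos(x)
  lim(x→0) f'(x)/g'(x) = lim(x→0) (cos(x) - 1)/(-x·sin(x) + cos(x))
  = 0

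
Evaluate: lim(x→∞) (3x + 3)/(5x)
This is an ∞/∞ indeterminate form.

Apply L'Hôpital's rule: differentiate numerator and denominator separately.
  f(x) = 3·x + 3   ⇒   f'(x) = 3
  g(x) = 5·x   ⇒   g'(x) = 5
  lim(x→∞) f'(x)/g'(x) = lim(x→∞) (3)/(5)
  = 3/5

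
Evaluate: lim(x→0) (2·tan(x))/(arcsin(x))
This is a 0/0 indeterminate form.

Apply L'Hôpital's rule: differentiate numerator and denominator separately.
  f(x) = 2·tan(x)   ⇒   f'(x) = 2·tan(x)^2 + 2
  g(x) = asin(x)   ⇒   g'(x) = 1/sqrt(1 - x^2)
  lim(x→0) f'(x)/g'(x) = lim(x→0) (2·tan(x)^2 + 2)/(1/sqrt(1 - x^2))
  = 2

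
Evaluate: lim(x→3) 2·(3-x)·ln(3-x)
This is a 0·∞ indeterminate form.

Rewrite 0·∞ as a quotient (0/0 or ∞/∞ form), then apply L'Hôpital's rule:
  lim(x→3) 2·(3-x)·ln(3-x) = 0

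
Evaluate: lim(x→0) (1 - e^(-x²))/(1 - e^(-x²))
This is a 0/0 indeterminate form.

Apply L'Hôpital's rule: differentiate numerator and denominator separately.
  f(x) = 1 - e^(-x^2)   ⇒   f'(x) = 2·x·e^(-x^2)
  g(x) = 1 - e^(-x^2)   ⇒   g'(x) = 2·x·e^(-x^2)
  lim(x→0) f'(x)/g'(x) = lim(x→0) (2·x·e^(-x^2))/(2·x·e^(-x^2))
  = 1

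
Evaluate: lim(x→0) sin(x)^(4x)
This is an exponential indeterminate form.

For exponential indeterminate forms, take the natural log:
  Let L = lim(x→0) sin(x)^(4x)
  Then ln(L) = lim(x→0) [exponent × ln(base)]
  Evaluate using L'Hôpital or standard limits, then exponentiate.
  L = 1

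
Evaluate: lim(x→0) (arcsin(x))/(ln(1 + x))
This is a 0/0 indeterminate form.

Apply L'Hôpital's rule: differentiate numerator and denominator separately.
  f(x) = asin(x)   ⇒   f'(x) = 1/sqrt(1 - x^2)
  g(x) = ln(x + 1)   ⇒   g'(x) = 1/(x + 1)
  lim(x→0) f'(x)/g'(x) = lim(x→0) (1/sqrt(1 - x^2))/(1/(x + 1))
  = 1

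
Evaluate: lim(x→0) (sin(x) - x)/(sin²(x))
This is a 0/0 indeterminate form.

Apply L'Hôpital's rule: differentiate numerator and denominator separately.
  f(x) = -x + sin(x)   ⇒   f'(x) = cos(x) - 1
  g(x) = sin(x)^2   ⇒   g'(x) = 2·sin(x)·cos(x)
  lim(x→0) f'(x)/g'(x) = lim(x→0) (cos(x) - 1)/(2·sin(x)·cos(x))
  = 0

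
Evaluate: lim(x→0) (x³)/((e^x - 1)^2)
This is a 0/0 indeterminate form.

Apply L'Hôpital's rule: differentiate numerator and denominator separately.
  f(x) = x^3   ⇒   f'(x) = 3·x^2
  g(x) = (e^(x) - 1)^2   ⇒   g'(x) = 2·(e^(x) - 1)·e^(x)
  lim(x→0) f'(x)/g'(x) = lim(x→0) (3·x^2)/(2·(e^(x) - 1)·e^(x))
  = 0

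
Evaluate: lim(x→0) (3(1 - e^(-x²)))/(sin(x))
This is a 0/0 indeterminate form.

Apply L'Hôpital's rule: differentiate numerator and denominator separately.
  f(x) = 3 - 3·e^(-x^2)   ⇒   f'(x) = 6·x·e^(-x^2)
  g(x) = sin(x)   ⇒   g'(x) = cos(x)
  lim(x→0) f'(x)/g'(x) = lim(x→0) (6·x·e^(-x^2))/(cos(x))
  = 0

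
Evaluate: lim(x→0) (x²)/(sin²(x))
This is a 0/0 indeterminate form.

Apply L'Hôpital's rule: differentiate numerator and denominator separately.
  f(x) = x^2   ⇒   f'(x) = 2·x
  g(x) = sin(x)^2   ⇒   g'(x) = 2·sin(x)·cos(x)
  lim(x→0) f'(x)/g'(x) = lim(x→0) (2·x)/(2·sin(x)·cos(x))
  = 1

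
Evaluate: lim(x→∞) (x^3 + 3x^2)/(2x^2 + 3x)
This is an ∞/∞ indeterminate form.

Apply L'Hôpital's rule: differentiate numerator and denominator separately.
  f(x) = x^3 + 3·x^2   ⇒   f'(x) = 3·x^2 + 6·x
  g(x) = 2·x^2 + 3·x   ⇒   g'(x) = 4·x + 3
  lim(x→∞) f'(x)/g'(x) = lim(x→∞) (3·x^2 + 6·x)/(4·x + 3)
  = ∞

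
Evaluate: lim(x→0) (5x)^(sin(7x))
This is an exponential indeterminate form.

For exponential indeterminate forms, take the natural log:
  Let L = lim(x→0) (5x)^(sin(7x))
  Then ln(L) = lim(x→0) [exponent × ln(base)]
  Evaluate using L'Hôpital or standard limits, then exponentiate.
  L = 1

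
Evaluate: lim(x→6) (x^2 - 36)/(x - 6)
This is a standard limit.

Factor or rationalize the expression:
  lim(x→6) (x^2 - 36)/(x - 6) = 12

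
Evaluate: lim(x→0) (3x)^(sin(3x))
This is an exponential indeterminate form.

For exponential indeterminate forms, take the natural log:
  Let L = lim(x→0) (3x)^(sin(3x))
  Then ln(L) = lim(x→0) [exponent × ln(base)]
  Evaluate using L'Hôpital or standard limits, then exponentiate.
  L = 1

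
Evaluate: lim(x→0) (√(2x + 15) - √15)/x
This is a standard limit.

Factor or rationalize the expression:
  lim(x→0) (√(2x + 15) - √15)/x = sqrt(15)/15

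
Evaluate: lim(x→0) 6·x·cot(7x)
This is a 0·∞ indeterminate form.

Rewrite 0·∞ as a quotient (0/0 or ∞/∞ form), then apply L'Hôpital's rule:
  lim(x→0) 6·x·cot(7x) = 6/7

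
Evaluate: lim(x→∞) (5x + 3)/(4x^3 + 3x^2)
This is an ∞/∞ indeterminate form.

Apply L'Hôpital's rule: differentiate numerator and denominator separately.
  f(x) = 5·x + 3   ⇒   f'(x) = 5
  g(x) = 4·x^3 + 3·x^2   ⇒   g'(x) = 12·x^2 + 6·x
  lim(x→∞) f'(x)/g'(x) = lim(x→∞) (5)/(12·x^2 + 6·x)
  = 0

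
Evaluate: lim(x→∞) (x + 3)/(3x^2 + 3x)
This is an ∞/∞ indeterminate form.

Apply L'Hôpital's rule: differentiate numerator and denominator separately.
  f(x) = x + 3   ⇒   f'(x) = 1
  g(x) = 3·x^2 + 3·x   ⇒   g'(x) = 6·x + 3
  lim(x→∞) f'(x)/g'(x) = lim(x→∞) (1)/(6·x + 3)
  = 0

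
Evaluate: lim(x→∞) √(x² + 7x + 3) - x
This is an ∞-∞ indeterminate form.

Combine fractions or rationalize to convert ∞-∞ to 0/0 form:
  lim(x→∞) √(x² + 7x + 3) - x = 7/2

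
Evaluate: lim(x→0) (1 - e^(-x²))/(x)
This is a 0/0 indeterminate form.

Apply L'Hôpital's rule: differentiate numerator and denominator separately.
  f(x) = 1 - e^(-x^2)   ⇒   f'(x) = 2·x·e^(-x^2)
  g(x) = x   ⇒   g'(x) = 1
  lim(x→0) f'(x)/g'(x) = lim(x→0) (2·x·e^(-x^2))/(1)
  = 0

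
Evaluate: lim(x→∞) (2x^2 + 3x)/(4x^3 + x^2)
This is an ∞/∞ indeterminate form.

Apply L'Hôpital's rule: differentiate numerator and denominator separately.
  f(x) = 2·x^2 + 3·x   ⇒   f'(x) = 4·x + 3
  g(x) = 4·x^3 + x^2   ⇒   g'(x) = 12·x^2 + 2·x
  lim(x→∞) f'(x)/g'(x) = lim(x→∞) (4·x + 3)/(12·x^2 + 2·x)
  = 0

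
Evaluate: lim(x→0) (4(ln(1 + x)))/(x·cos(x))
This is a 0/0 indeterminate form.

Apply L'Hôpital's rule: differentiate numerator and denominator separately.
  f(x) = 4·ln(x + 1)   ⇒   f'(x) = 4/(x + 1)
  g(x) = x·cos(x)   ⇒   g'(x) = -x·sin(x) + cos(x)
  lim(x→0) f'(x)/g'(x) = lim(x→0) (4/(x + 1))/(-x·sin(x) + cos(x))
  = 4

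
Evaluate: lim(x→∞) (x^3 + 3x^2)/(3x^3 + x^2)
This is an ∞/∞ indeterminate form.

Apply L'Hôpital's rule: differentiate numerator and denominator separately.
  f(x) = x^3 + 3·x^2   ⇒   f'(x) = 3·x^2 + 6·x
  g(x) = 3·x^3 + x^2   ⇒   g'(x) = 9·x^2 + 2·x
  lim(x→∞) f'(x)/g'(x) = lim(x→∞) (3·x^2 + 6·x)/(9·x^2 + 2·x)
  = 1/3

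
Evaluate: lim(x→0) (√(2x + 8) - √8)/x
This is a standard limit.

Factor or rationalize the expression:
  lim(x→0) (√(2x + 8) - √8)/x = sqrt(2)/4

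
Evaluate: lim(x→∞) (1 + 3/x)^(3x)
This is an exponential indeterminate form.

For exponential indeterminate forms, take the natural log:
  Let L = lim(x→∞) (1 + 3/x)^(3x)
  Then ln(L) = lim(x→∞) [exponent × ln(base)]
  Evaluate using L'Hôpital or standard limits, then exponentiate.
  L = e^(9)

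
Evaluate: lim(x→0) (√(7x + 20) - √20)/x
This is a standard limit.

Factor or rationalize the expression:
  lim(x→0) (√(7x + 20) - √20)/x = 7·sqrt(5)/20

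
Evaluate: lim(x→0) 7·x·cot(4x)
This is a 0·∞ indeterminate form.

Rewrite 0·∞ as a quotient (0/0 or ∞/∞ form), then apply L'Hôpital's rule:
  lim(x→0) 7·x·cot(4x) = 7/4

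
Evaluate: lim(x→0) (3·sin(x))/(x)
This is a 0/0 indeterminate form.

Apply L'Hôpital's rule: differentiate numerator and denominator separately.
  f(x) = 3·sin(x)   ⇒   f'(x) = 3·cos(x)
  g(x) = x   ⇒   g'(x) = 1
  lim(x→0) f'(x)/g'(x) = lim(x→0) (3·cos(x))/(1)
  = 3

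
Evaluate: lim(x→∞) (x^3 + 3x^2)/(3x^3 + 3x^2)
This is an ∞/∞ indeterminate form.

Apply L'Hôpital's rule: differentiate numerator and denominator separately.
  f(x) = x^3 + 3·x^2   ⇒   f'(x) = 3·x^2 + 6·x
  g(x) = 3·x^3 + 3·x^2   ⇒   g'(x) = 9·x^2 + 6·x
  lim(x→∞) f'(x)/g'(x) = lim(x→∞) (3·x^2 + 6·x)/(9·x^2 + 6·x)
  = 1/3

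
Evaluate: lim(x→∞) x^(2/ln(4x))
This is an exponential indeterminate form.

For exponential indeterminate forms, take the natural log:
  Let L = lim(x→∞) x^(2/ln(4x))
  Then ln(L) = lim(x→∞) [exponent × ln(base)]
  Evaluate using L'Hôpital or standard limits, then exponentiate.
  L = e²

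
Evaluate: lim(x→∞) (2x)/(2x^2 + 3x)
This is an ∞/∞ indeterminate form.

Apply L'Hôpital's rule: differentiate numerator and denominator separately.
  f(x) = 2·x   ⇒   f'(x) = 2
  g(x) = 2·x^2 + 3·x   ⇒   g'(x) = 4·x + 3
  lim(x→∞) f'(x)/g'(x) = lim(x→∞) (2)/(4·x + 3)
  = 0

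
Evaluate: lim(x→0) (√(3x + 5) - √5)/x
This is a standard limit.

Factor or rationalize the expression:
  lim(x→0) (√(3x + 5) - √5)/x = 3·sqrt(5)/10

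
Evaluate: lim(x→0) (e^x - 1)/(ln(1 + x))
This is a 0/0 indeterminate form.

Apply L'Hôpital's rule: differentiate numerator and denominator separately.
  f(x) = e^(x) - 1   ⇒   f'(x) = e^(x)
  g(x) = ln(x + 1)   ⇒   g'(x) = 1/(x + 1)
  lim(x→0) f'(x)/g'(x) = lim(x→0) (e^(x))/(1/(x + 1))
  = 1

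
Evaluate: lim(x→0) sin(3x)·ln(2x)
This is a 0·∞ indeterminate form.

Rewrite 0·∞ as a quotient (0/0 or ∞/∞ form), then apply L'Hôpital's rule:
  lim(x→0) sin(3x)·ln(2x) = 0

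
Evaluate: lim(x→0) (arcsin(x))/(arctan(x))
This is a 0/0 indeterminate form.

Apply L'Hôpital's rule: differentiate numerator and denominator separately.
  f(x) = asin(x)   ⇒   f'(x) = 1/sqrt(1 - x^2)
  g(x) = atan(x)   ⇒   g'(x) = 1/(x^2 + 1)
  lim(x→0) f'(x)/g'(x) = lim(x→0) (1/sqrt(1 - x^2))/(1/(x^2 + 1))
  = 1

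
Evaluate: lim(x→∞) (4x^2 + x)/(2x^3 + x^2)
This is an ∞/∞ indeterminate form.

Apply L'Hôpital's rule: differentiate numerator and denominator separately.
  f(x) = 4·x^2 + x   ⇒   f'(x) = 8·x + 1
  g(x) = 2·x^3 + x^2   ⇒   g'(x) = 6·x^2 + 2·x
  lim(x→∞) f'(x)/g'(x) = lim(x→∞) (8·x + 1)/(6·x^2 + 2·x)
  = 0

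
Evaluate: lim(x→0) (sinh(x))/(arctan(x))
This is a 0/0 indeterminate form.

Apply L'Hôpital's rule: differentiate numerator and denominator separately.
  f(x) = sinh(x)   ⇒   f'(x) = cosh(x)
  g(x) = atan(x)   ⇒   g'(x) = 1/(x^2 + 1)
  lim(x→0) f'(x)/g'(x) = lim(x→0) (cosh(x))/(1/(x^2 + 1))
  = 1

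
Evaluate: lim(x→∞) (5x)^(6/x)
This is an exponential indeterminate form.

For exponential indeterminate forms, take the natural log:
  Let L = lim(x→∞) (5x)^(6/x)
  Then ln(L) = lim(x→∞) [exponent × ln(base)]
  Evaluate using L'Hôpital or standard limits, then exponentiate.
  L = 1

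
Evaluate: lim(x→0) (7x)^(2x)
This is an exponential indeterminate form.

For exponential indeterminate forms, take the natural log:
  Let L = lim(x→0) (7x)^(2x)
  Then ln(L) = lim(x→0) [exponent × ln(base)]
  Evaluate using L'Hôpital or standard limits, then exponentiate.
  L = 1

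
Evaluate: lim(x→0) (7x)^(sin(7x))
This is an exponential indeterminate form.

For exponential indeterminate forms, take the natural log:
  Let L = lim(x→0) (7x)^(sin(7x))
  Then ln(L) = lim(x→0) [exponent × ln(base)]
  Evaluate using L'Hôpital or standard limits, then exponentiate.
  L = 1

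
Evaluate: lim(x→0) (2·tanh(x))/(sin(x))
This is a 0/0 indeterminate form.

Apply L'Hôpital's rule: differentiate numerator and denominator separately.
  f(x) = 2·tanh(x)   ⇒   f'(x) = 2 - 2·tanh(x)^2
  g(x) = sin(x)   ⇒   g'(x) = cos(x)
  lim(x→0) f'(x)/g'(x) = lim(x→0) (2 - 2·tanh(x)^2)/(cos(x))
  = 2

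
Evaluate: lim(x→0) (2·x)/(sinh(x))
This is a 0/0 indeterminate form.

Apply L'Hôpital's rule: differentiate numerator and denominator separately.
  f(x) = 2·x   ⇒   f'(x) = 2
  g(x) = sinh(x)   ⇒   g'(x) = cosh(x)
  lim(x→0) f'(x)/g'(x) = lim(x→0) (2)/(cosh(x))
  = 2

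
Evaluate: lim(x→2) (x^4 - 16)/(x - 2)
This is a standard limit.

Factor or rationalize the expression:
  lim(x→2) (x^4 - 16)/(x - 2) = 32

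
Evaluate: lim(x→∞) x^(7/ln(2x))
This is an exponential indeterminate form.

For exponential indeterminate forms, take the natural log:
  Let L = lim(x→∞) x^(7/ln(2x))
  Then ln(L) = lim(x→∞) [exponent × ln(base)]
  Evaluate using L'Hôpital or standard limits, then exponentiate.
  L = e^(7)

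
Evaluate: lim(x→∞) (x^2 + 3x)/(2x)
This is an ∞/∞ indeterminate form.

Apply L'Hôpital's rule: differentiate numerator and denominator separately.
  f(x) = x^2 + 3·x   ⇒   f'(x) = 2·x + 3
  g(x) = 2·x   ⇒   g'(x) = 2
  lim(x→∞) f'(x)/g'(x) = lim(x→∞) (2·x + 3)/(2)
  = ∞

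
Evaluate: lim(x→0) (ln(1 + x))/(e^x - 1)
This is a 0/0 indeterminate form.

Apply L'Hôpital's rule: differentiate numerator and denominator separately.
  f(x) = ln(x + 1)   ⇒   f'(x) = 1/(x + 1)
  g(x) = e^(x) - 1   ⇒   g'(x) = e^(x)
  lim(x→0) f'(x)/g'(x) = lim(x→0) (1/(x + 1))/(e^(x))
  = 1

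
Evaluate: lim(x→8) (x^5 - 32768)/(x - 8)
This is a standard limit.

Factor or rationalize the expression:
  lim(x→8) (x^5 - 32768)/(x - 8) = 20480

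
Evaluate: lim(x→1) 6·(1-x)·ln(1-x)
This is a 0·∞ indeterminate form.

Rewrite 0·∞ as a quotient (0/0 or ∞/∞ form), then apply L'Hôpital's rule:
  lim(x→1) 6·(1-x)·ln(1-x) = 0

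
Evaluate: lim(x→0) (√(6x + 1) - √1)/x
This is a standard limit.

Factor or rationalize the expression:
  lim(x→0) (√(6x + 1) - √1)/x = 3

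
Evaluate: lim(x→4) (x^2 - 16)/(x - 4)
This is a standard limit.

Factor or rationalize the expression:
  lim(x→4) (x^2 - 16)/(x - 4) = 8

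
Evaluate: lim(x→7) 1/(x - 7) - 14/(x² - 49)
This is an ∞-∞ indeterminate form.

Combine fractions or rationalize to convert ∞-∞ to 0/0 form:
  lim(x→7) 1/(x - 7) - 14/(x² - 49) = 1/14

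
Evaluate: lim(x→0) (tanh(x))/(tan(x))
This is a 0/0 indeterminate form.

Apply L'Hôpital's rule: differentiate numerator and denominator separately.
  f(x) = tanh(x)   ⇒   f'(x) = 1 - tanh(x)^2
  g(x) = tan(x)   ⇒   g'(x) = tan(x)^2 + 1
  lim(x→0) f'(x)/g'(x) = lim(x→0) (1 - tanh(x)^2)/(tan(x)^2 + 1)
  = 1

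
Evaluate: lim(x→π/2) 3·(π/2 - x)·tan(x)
This is a 0·∞ indeterminate form.

Rewrite 0·∞ as a quotient (0/0 or ∞/∞ form), then apply L'Hôpital's rule:
  lim(x→π/2) 3·(π/2 - x)·tan(x) = 3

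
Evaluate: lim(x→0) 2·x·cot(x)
This is a 0·∞ indeterminate form.

Rewrite 0·∞ as a quotient (0/0 or ∞/∞ form), then apply L'Hôpital's rule:
  lim(x→0) 2·x·cot(x) = 2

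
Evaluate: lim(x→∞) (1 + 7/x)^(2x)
This is an exponential indeterminate form.

For exponential indeterminate forms, take the natural log:
  Let L = lim(x→∞) (1 + 7/x)^(2x)
  Then ln(L) = lim(x→∞) [exponent × ln(base)]
  Evaluate using L'Hôpital or standard limits, then exponentiate.
  L = e^(14)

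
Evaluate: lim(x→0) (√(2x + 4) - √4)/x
This is a standard limit.

Factor or rationalize the expression:
  lim(x→0) (√(2x + 4) - √4)/x = 1/2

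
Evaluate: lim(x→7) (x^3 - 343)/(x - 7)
This is a standard limit.

Factor or rationalize the expression:
  lim(x→7) (x^3 - 343)/(x - 7) = 147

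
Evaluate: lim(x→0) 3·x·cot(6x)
This is a 0·∞ indeterminate form.

Rewrite 0·∞ as a quotient (0/0 or ∞/∞ form), then apply L'Hôpital's rule:
  lim(x→0) 3·x·cot(6x) = 1/2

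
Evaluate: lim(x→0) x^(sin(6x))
This is an exponential indeterminate form.

For exponential indeterminate forms, take the natural log:
  Let L = lim(x→0) x^(sin(6x))
  Then ln(L) = lim(x→0) [exponent × ln(base)]
  Evaluate using L'Hôpital or standard limits, then exponentiate.
  L = 1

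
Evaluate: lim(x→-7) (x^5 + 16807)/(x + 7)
This is a standard limit.

Factor or rationalize the expression:
  lim(x→-7) (x^5 + 16807)/(x + 7) = 12005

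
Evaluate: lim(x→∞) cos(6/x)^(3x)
This is an exponential indeterminate form.

For exponential indeterminate forms, take the natural log:
  Let L = lim(x→∞) cos(6/x)^(3x)
  Then ln(L) = lim(x→∞) [exponent × ln(base)]
  Evaluate using L'Hôpital or standard limits, then exponentiate.
  L = 1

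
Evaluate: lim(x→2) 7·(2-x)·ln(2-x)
This is a 0·∞ indeterminate form.

Rewrite 0·∞ as a quotient (0/0 or ∞/∞ form), then apply L'Hôpital's rule:
  lim(x→2) 7·(2-x)·ln(2-x) = 0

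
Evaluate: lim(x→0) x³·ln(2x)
This is a 0·∞ indeterminate form.

Rewrite 0·∞ as a quotient (0/0 or ∞/∞ form), then apply L'Hôpital's rule:
  lim(x→0) x³·ln(2x) = 0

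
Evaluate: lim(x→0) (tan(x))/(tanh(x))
This is a 0/0 indeterminate form.

Apply L'Hôpital's rule: differentiate numerator and denominator separately.
  f(x) = tan(x)   ⇒   f'(x) = tan(x)^2 + 1
  g(x) = tanh(x)   ⇒   g'(x) = 1 - tanh(x)^2
  lim(x→0) f'(x)/g'(x) = lim(x→0) (tan(x)^2 + 1)/(1 - tanh(x)^2)
  = 1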